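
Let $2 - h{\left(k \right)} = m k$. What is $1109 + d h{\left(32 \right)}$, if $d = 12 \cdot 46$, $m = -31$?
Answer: $549797$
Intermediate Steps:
$d = 552$
$h{\left(k \right)} = 2 + 31 k$ ($h{\left(k \right)} = 2 - - 31 k = 2 + 31 k$)
$1109 + d h{\left(32 \right)} = 1109 + 552 \left(2 + 31 \cdot 32\right) = 1109 + 552 \left(2 + 992\right) = 1109 + 552 \cdot 994 = 1109 + 548688 = 549797$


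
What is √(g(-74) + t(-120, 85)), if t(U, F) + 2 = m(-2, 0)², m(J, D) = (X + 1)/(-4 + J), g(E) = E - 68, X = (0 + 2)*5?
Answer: I*√5063/6 ≈ 11.859*I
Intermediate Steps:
X = 10 (X = 2*5 = 10)
g(E) = -68 + E
m(J, D) = 11/(-4 + J) (m(J, D) = (10 + 1)/(-4 + J) = 11/(-4 + J))
t(U, F) = 49/36 (t(U, F) = -2 + (11/(-4 - 2))² = -2 + (11/(-6))² = -2 + (11*(-⅙))² = -2 + (-11/6)² = -2 + 121/36 = 49/36)
√(g(-74) + t(-120, 85)) = √((-68 - 74) + 49/36) = √(-142 + 49/36) = √(-5063/36) = I*√5063/6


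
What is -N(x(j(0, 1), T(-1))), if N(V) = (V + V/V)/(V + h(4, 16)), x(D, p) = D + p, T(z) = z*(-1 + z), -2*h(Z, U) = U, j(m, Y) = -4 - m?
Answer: -⅒ ≈ -0.10000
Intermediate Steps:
h(Z, U) = -U/2
N(V) = (1 + V)/(-8 + V) (N(V) = (V + V/V)/(V - ½*16) = (V + 1)/(V - 8) = (1 + V)/(-8 + V))
-N(x(j(0, 1), T(-1))) = -(1 + ((-4 - 1*0) - (-1 - 1)))/(-8 + ((-4 - 1*0) - (-1 - 1))) = -(1 + ((-4 + 0) - 1*(-2)))/(-8 + ((-4 + 0) - 1*(-2))) = -(1 + (-4 + 2))/(-8 + (-4 + 2)) = -(1 - 2)/(-8 - 2) = -(-1)/(-10) = -(-1)*(-1)/10 = -1*⅒ = -⅒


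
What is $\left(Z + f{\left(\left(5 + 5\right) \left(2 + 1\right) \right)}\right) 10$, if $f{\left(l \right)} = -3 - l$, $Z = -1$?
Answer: $-340$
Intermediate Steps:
$\left(Z + f{\left(\left(5 + 5\right) \left(2 + 1\right) \right)}\right) 10 = \left(-1 - \left(3 + \left(5 + 5\right) \left(2 + 1\right)\right)\right) 10 = \left(-1 - \left(3 + 10 \cdot 3\right)\right) 10 = \left(-1 - 33\right) 10 = \left(-34\right) 10 = -340$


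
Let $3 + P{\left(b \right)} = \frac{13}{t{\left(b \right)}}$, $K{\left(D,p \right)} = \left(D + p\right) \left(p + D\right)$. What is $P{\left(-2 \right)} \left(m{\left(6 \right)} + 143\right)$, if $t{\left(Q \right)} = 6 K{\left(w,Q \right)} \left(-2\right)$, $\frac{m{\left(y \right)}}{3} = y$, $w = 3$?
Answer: $- \frac{7889}{12} \approx -657.42$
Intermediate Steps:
$K{\left(D,p \right)} = \left(D + p\right)^{2}$ ($K{\left(D,p \right)} = \left(D + p\right) \left(D + p\right) = \left(D + p\right)^{2}$)
$m{\left(y \right)} = 3 y$
$t{\left(Q \right)} = - 12 \left(3 + Q\right)^{2}$ ($t{\left(Q \right)} = 6 \left(3 + Q\right)^{2} \left(-2\right) = - 12 \left(3 + Q\right)^{2}$)
$P{\left(b \right)} = -3 - \frac{13}{12 \left(3 + b\right)^{2}}$ ($P{\left(b \right)} = -3 + \frac{13}{\left(-12\right) \left(3 + b\right)^{2}} = -3 + 13 \left(- \frac{1}{12 \left(3 + b\right)^{2}}\right) = -3 - \frac{13}{12 \left(3 + b\right)^{2}}$)
$P{\left(-2 \right)} \left(m{\left(6 \right)} + 143\right) = \left(-3 - \frac{13}{12 \left(3 - 2\right)^{2}}\right) \left(3 \cdot 6 + 143\right) = \left(-3 - \frac{13}{12 \cdot 1}\right) \left(18 + 143\right) = \left(-3 - \frac{13}{12}\right) 161 = \left(- \frac{49}{12}\right) 161 = - \frac{7889}{12}$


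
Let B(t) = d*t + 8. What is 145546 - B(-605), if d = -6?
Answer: 141908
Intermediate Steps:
B(t) = 8 - 6*t (B(t) = -6*t + 8 = 8 - 6*t)
145546 - B(-605) = 145546 - (8 - 6*(-605)) = 145546 - (8 + 3630) = 145546 - 1*3638 = 145546 - 3638 = 141908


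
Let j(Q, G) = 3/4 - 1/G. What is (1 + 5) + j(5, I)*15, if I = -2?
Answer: 99/4 ≈ 24.750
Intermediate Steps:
j(Q, G) = 3/4 - 1/G (j(Q, G) = 3*(1/4) - 1/G = 3/4 - 1/G)
(1 + 5) + j(5, I)*15 = (1 + 5) + (3/4 - 1/(-2))*15 = 6 + (3/4 - 1*(-1/2))*15 = 6 + (3/4 + 1/2)*15 = 6 + (5/4)*15 = 6 + 75/4 = 99/4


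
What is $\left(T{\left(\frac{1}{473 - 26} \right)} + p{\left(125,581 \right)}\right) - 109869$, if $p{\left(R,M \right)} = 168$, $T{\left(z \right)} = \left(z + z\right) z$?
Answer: $- \frac{21919247107}{199809} \approx -1.097 \cdot 10^{5}$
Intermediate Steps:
$T{\left(z \right)} = 2 z^{2}$ ($T{\left(z \right)} = 2 z z = 2 z^{2}$)
$\left(T{\left(\frac{1}{473 - 26} \right)} + p{\left(125,581 \right)}\right) - 109869 = \left(2 \left(\frac{1}{473 - 26}\right)^{2} + 168\right) - 109869 = \left(2 \left(\frac{1}{447}\right)^{2} + 168\right) - 109869 = \left(\frac{2}{199809} + 168\right) - 109869 = \frac{33567914}{199809} - 109869 = - \frac{21919247107}{199809}$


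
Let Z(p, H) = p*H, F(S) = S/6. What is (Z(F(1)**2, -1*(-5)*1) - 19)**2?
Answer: 461041/1296 ≈ 355.74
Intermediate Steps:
F(S) = S/6 (F(S) = S*(1/6) = S/6)
Z(p, H) = H*p
(Z(F(1)**2, -1*(-5)*1) - 19)**2 = ((-1*(-5)*1)*((1/6)*1)**2 - 19)**2 = ((5*1)*(1/6)**2 - 19)**2 = (5*(1/36) - 19)**2 = (5/36 - 19)**2 = (-679/36)**2 = 461041/1296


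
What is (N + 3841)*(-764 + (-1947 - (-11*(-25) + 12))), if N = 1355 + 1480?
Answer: -20014648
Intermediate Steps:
N = 2835
(N + 3841)*(-764 + (-1947 - (-11*(-25) + 12))) = (2835 + 3841)*(-764 + (-1947 - (-11*(-25) + 12))) = 6676*(-764 + (-1947 - (275 + 12))) = 6676*(-764 + (-1947 - 1*287)) = 6676*(-764 + (-1947 - 287)) = 6676*(-764 - 2234) = 6676*(-2998) = -20014648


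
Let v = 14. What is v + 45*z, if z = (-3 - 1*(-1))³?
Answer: -346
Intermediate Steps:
z = -8 (z = (-3 + 1)³ = (-2)³ = -8)
v + 45*z = 14 + 45*(-8) = 14 - 360 = -346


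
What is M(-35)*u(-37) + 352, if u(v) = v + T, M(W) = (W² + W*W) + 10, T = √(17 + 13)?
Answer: -90668 + 2460*√30 ≈ -77194.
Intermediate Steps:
T = √30 ≈ 5.4772
M(W) = 10 + 2*W² (M(W) = (W² + W²) + 10 = 2*W² + 10 = 10 + 2*W²)
u(v) = v + √30
M(-35)*u(-37) + 352 = (10 + 2*(-35)²)*(-37 + √30) + 352 = (10 + 2*1225)*(-37 + √30) + 352 = (10 + 2450)*(-37 + √30) + 352 = 2460*(-37 + √30) + 352 = (-91020 + 2460*√30) + 352 = -90668 + 2460*√30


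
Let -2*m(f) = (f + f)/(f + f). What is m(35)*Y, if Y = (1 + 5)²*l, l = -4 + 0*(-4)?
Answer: 72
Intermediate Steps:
m(f) = -½ (m(f) = -(f + f)/(2*(f + f)) = -2*f/(2*(2*f)) = -2*f*1/(2*f)/2 = -½*1 = -½)
l = -4 (l = -4 + 0 = -4)
Y = -144 (Y = (1 + 5)²*(-4) = 6²*(-4) = 36*(-4) = -144)
m(35)*Y = -½*(-144) = 72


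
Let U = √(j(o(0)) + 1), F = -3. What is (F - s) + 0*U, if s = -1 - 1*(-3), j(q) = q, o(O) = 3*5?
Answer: -5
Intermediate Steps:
o(O) = 15
s = 2 (s = -1 + 3 = 2)
U = 4 (U = √(15 + 1) = √16 = 4)
(F - s) + 0*U = (-3 - 1*2) + 0*4 = (-3 - 2) + 0 = -5 + 0 = -5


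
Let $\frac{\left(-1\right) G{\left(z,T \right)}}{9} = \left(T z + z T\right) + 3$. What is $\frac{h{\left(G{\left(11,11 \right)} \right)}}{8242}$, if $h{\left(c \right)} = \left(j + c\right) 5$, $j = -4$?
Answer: $- \frac{11045}{8242} \approx -1.3401$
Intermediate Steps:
$G{\left(z,T \right)} = -27 - 18 T z$ ($G{\left(z,T \right)} = - 9 \left(\left(T z + z T\right) + 3\right) = - 9 \left(\left(T z + T z\right) + 3\right) = - 9 \left(2 T z + 3\right) = - 9 \left(3 + 2 T z\right) = -27 - 18 T z$)
$h{\left(c \right)} = -20 + 5 c$ ($h{\left(c \right)} = \left(-4 + c\right) 5 = -20 + 5 c$)
$\frac{h{\left(G{\left(11,11 \right)} \right)}}{8242} = \frac{-20 + 5 \left(-27 - 198 \cdot 11\right)}{8242} = \left(-20 + 5 \left(-27 - 2178\right)\right) \frac{1}{8242} = \left(-20 + 5 \left(-2205\right)\right) \frac{1}{8242} = \left(-20 - 11025\right) \frac{1}{8242} = \left(-11045\right) \frac{1}{8242} = - \frac{11045}{8242}$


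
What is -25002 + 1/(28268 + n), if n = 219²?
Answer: -1905877457/76229 ≈ -25002.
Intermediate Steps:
n = 47961
-25002 + 1/(28268 + n) = -25002 + 1/(28268 + 47961) = -25002 + 1/76229 = -1905877457/76229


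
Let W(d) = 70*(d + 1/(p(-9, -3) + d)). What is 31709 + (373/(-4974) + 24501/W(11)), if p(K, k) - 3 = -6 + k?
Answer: 61887249643/1949808 ≈ 31740.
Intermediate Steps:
p(K, k) = -3 + k (p(K, k) = 3 + (-6 + k) = -3 + k)
W(d) = 70*d + 70/(-6 + d) (W(d) = 70*(d + 1/((-3 - 3) + d)) = 70*(d + 1/(-6 + d)) = 70*d + 70/(-6 + d))
31709 + (373/(-4974) + 24501/W(11)) = 31709 + (373/(-4974) + 24501/((70*(1 + 11**2 - 6*11)/(-6 + 11)))) = 31709 + (373*(-1/4974) + 24501/((70*(1 + 121 - 66)/5))) = 31709 + (-373/4974 + 24501/((70*(1/5)*56))) = 31709 + (-373/4974 + 24501/784) = 31709 + 60787771/1949808 = 61887249643/1949808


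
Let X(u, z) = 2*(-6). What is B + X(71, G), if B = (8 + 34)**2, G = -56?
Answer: 1752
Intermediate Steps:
B = 1764 (B = 42**2 = 1764)
X(u, z) = -12
B + X(71, G) = 1764 - 12 = 1752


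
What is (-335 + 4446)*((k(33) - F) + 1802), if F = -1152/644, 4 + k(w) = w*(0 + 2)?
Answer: 1234911512/161 ≈ 7.6703e+6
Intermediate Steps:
k(w) = -4 + 2*w (k(w) = -4 + w*(0 + 2) = -4 + w*2 = -4 + 2*w)
F = -288/161 (F = -1152*1/644 = -288/161 ≈ -1.7888)
(-335 + 4446)*((k(33) - F) + 1802) = (-335 + 4446)*(((-4 + 2*33) - 1*(-288/161)) + 1802) = 4111*(((-4 + 66) + 288/161) + 1802) = 4111*((62 + 288/161) + 1802) = 4111*(10270/161 + 1802) = 4111*(300392/161) = 1234911512/161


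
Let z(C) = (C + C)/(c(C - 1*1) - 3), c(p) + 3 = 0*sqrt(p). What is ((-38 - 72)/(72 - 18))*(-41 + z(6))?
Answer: 2365/27 ≈ 87.593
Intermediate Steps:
c(p) = -3 (c(p) = -3 + 0*sqrt(p) = -3 + 0 = -3)
z(C) = -C/3 (z(C) = (C + C)/(-3 - 3) = (2*C)/(-6) = (2*C)*(-1/6) = -C/3)
((-38 - 72)/(72 - 18))*(-41 + z(6)) = ((-38 - 72)/(72 - 18))*(-41 - 1/3*6) = (-110/54)*(-41 - 2) = -110*1/54*(-43) = -55/27*(-43) = 2365/27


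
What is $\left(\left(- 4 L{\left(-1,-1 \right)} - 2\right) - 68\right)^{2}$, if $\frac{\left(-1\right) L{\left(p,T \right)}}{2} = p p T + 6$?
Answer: $900$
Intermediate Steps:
$L{\left(p,T \right)} = -12 - 2 T p^{2}$ ($L{\left(p,T \right)} = - 2 \left(p p T + 6\right) = - 2 \left(p^{2} T + 6\right) = - 2 \left(T p^{2} + 6\right) = - 2 \left(6 + T p^{2}\right) = -12 - 2 T p^{2}$)
$\left(\left(- 4 L{\left(-1,-1 \right)} - 2\right) - 68\right)^{2} = \left(\left(- 4 \left(-12 - - 2 \left(-1\right)^{2}\right) - 2\right) - 68\right)^{2} = \left(\left(- 4 \left(-12 - \left(-2\right) 1\right) - 2\right) - 68\right)^{2} = \left(\left(- 4 \left(-12 + 2\right) - 2\right) - 68\right)^{2} = \left(\left(\left(-4\right) \left(-10\right) - 2\right) - 68\right)^{2} = \left(\left(40 - 2\right) - 68\right)^{2} = \left(38 - 68\right)^{2} = \left(-30\right)^{2} = 900$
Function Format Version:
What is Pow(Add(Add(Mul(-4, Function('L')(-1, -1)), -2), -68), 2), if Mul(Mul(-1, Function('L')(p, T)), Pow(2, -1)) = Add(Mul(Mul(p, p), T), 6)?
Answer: 900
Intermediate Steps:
Function('L')(p, T) = Add(-12, Mul(-2, T, Pow(p, 2))) (Function('L')(p, T) = Mul(-2, Add(Mul(Mul(p, p), T), 6)) = Mul(-2, Add(Mul(Pow(p, 2), T), 6)) = Mul(-2, Add(Mul(T, Pow(p, 2)), 6)) = Mul(-2, Add(6, Mul(T, Pow(p, 2)))) = Add(-12, Mul(-2, T, Pow(p, 2))))
Pow(Add(Add(Mul(-4, Function('L')(-1, -1)), -2), -68), 2) = Pow(Add(Add(Mul(-4, Add(-12, Mul(-2, -1, Pow(-1, 2)))), -2), -68), 2) = Pow(Add(Add(Mul(-4, Add(-12, Mul(-2, -1, 1))), -2), -68), 2) = Pow(Add(Add(Mul(-4, Add(-12, 2)), -2), -68), 2) = Pow(Add(Add(Mul(-4, -10), -2), -68), 2) = Pow(Add(Add(40, -2), -68), 2) = Pow(Add(38, -68), 2) = Pow(-30, 2) = 900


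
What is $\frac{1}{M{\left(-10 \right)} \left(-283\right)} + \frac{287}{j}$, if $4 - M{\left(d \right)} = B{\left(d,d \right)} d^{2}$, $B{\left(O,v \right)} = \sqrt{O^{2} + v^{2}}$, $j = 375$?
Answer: $\frac{40610175491}{53062075500} + \frac{125 \sqrt{2}}{70749434} \approx 0.76534$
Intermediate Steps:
$M{\left(d \right)} = 4 - \sqrt{2} d^{2} \sqrt{d^{2}}$ ($M{\left(d \right)} = 4 - \sqrt{d^{2} + d^{2}} d^{2} = 4 - \sqrt{2 d^{2}} d^{2} = 4 - \sqrt{2} \sqrt{d^{2}} d^{2} = 4 - \sqrt{2} d^{2} \sqrt{d^{2}}$)
$\frac{1}{M{\left(-10 \right)} \left(-283\right)} + \frac{287}{j} = \frac{1}{\left(4 - \sqrt{2} \left(-10\right)^{2} \sqrt{\left(-10\right)^{2}}\right) \left(-283\right)} + \frac{287}{375} = \frac{1}{4 - \sqrt{2} \cdot 100 \sqrt{100}} \left(- \frac{1}{283}\right) + 287 \cdot \frac{1}{375} = \frac{1}{4 - \sqrt{2} \cdot 100 \cdot 10} \left(- \frac{1}{283}\right) + \frac{287}{375} = \frac{1}{4 - 1000 \sqrt{2}} \left(- \frac{1}{283}\right) + \frac{287}{375} = - \frac{1}{283 \left(4 - 1000 \sqrt{2}\right)} + \frac{287}{375} = \frac{287}{375} - \frac{1}{283 \left(4 - 1000 \sqrt{2}\right)}$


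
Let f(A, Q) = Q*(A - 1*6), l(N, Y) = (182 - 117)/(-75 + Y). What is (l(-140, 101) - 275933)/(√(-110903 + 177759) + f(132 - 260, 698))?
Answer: 12904165763/4374084084 + 551861*√16714/8748168168 ≈ 2.9583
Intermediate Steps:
l(N, Y) = 65/(-75 + Y)
f(A, Q) = Q*(-6 + A) (f(A, Q) = Q*(A - 6) = Q*(-6 + A))
(l(-140, 101) - 275933)/(√(-110903 + 177759) + f(132 - 260, 698)) = (65/(-75 + 101) - 275933)/(√(-110903 + 177759) + 698*(-6 + (132 - 260))) = (65/26 - 275933)/(√66856 + 698*(-6 - 128)) = (65*(1/26) - 275933)/(2*√16714 + 698*(-134)) = (5/2 - 275933)/(2*√16714 - 93532) = -551861/(2*(-93532 + 2*√16714))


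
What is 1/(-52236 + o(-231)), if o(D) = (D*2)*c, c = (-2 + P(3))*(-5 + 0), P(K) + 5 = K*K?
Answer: -1/47616 ≈ -2.1001e-5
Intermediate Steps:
P(K) = -5 + K² (P(K) = -5 + K*K = -5 + K²)
c = -10 (c = (-2 + (-5 + 3²))*(-5 + 0) = (-2 + (-5 + 9))*(-5) = (-2 + 4)*(-5) = 2*(-5) = -10)
o(D) = -20*D (o(D) = (D*2)*(-10) = (2*D)*(-10) = -20*D)
1/(-52236 + o(-231)) = 1/(-52236 - 20*(-231)) = 1/(-52236 + 4620) = 1/(-47616) = -1/47616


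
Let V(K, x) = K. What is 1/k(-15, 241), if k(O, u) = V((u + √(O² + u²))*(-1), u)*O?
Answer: -241/3375 + √58306/3375 ≈ 0.00013818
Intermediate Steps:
k(O, u) = O*(-u - √(O² + u²)) (k(O, u) = ((u + √(O² + u²))*(-1))*O = (-u - √(O² + u²))*O = O*(-u - √(O² + u²)))
1/k(-15, 241) = 1/(-1*(-15)*(241 + √((-15)² + 241²))) = 1/(-1*(-15)*(241 + √(225 + 58081))) = 1/(-1*(-15)*(241 + √58306)) = 1/(3615 + 15*√58306)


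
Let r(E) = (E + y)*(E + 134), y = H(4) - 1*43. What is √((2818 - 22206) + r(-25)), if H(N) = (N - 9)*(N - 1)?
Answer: 11*I*√235 ≈ 168.63*I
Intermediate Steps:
H(N) = (-1 + N)*(-9 + N) (H(N) = (-9 + N)*(-1 + N) = (-1 + N)*(-9 + N))
y = -58 (y = (9 + 4² - 10*4) - 1*43 = (9 + 16 - 40) - 43 = -15 - 43 = -58)
r(E) = (-58 + E)*(134 + E) (r(E) = (E - 58)*(E + 134) = (-58 + E)*(134 + E))
√((2818 - 22206) + r(-25)) = √((2818 - 22206) + (-7772 + (-25)² + 76*(-25))) = √(-19388 + (-7772 + 625 - 1900)) = √(-19388 - 9047) = √(-28435) = 11*I*√235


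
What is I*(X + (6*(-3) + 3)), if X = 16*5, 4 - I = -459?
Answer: 30095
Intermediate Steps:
I = 463 (I = 4 - 1*(-459) = 4 + 459 = 463)
X = 80
I*(X + (6*(-3) + 3)) = 463*(80 + (6*(-3) + 3)) = 463*(80 + (-18 + 3)) = 463*(80 - 15) = 463*65 = 30095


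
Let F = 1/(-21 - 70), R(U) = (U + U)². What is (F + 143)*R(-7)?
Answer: 364336/13 ≈ 28026.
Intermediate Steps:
R(U) = 4*U² (R(U) = (2*U)² = 4*U²)
F = -1/91 (F = 1/(-91) = -1/91 ≈ -0.010989)
(F + 143)*R(-7) = (-1/91 + 143)*(4*(-7)²) = 13012*(4*49)/91 = (13012/91)*196 = 364336/13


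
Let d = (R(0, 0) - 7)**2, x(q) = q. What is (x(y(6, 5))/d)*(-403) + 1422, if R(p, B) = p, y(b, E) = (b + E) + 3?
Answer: 9148/7 ≈ 1306.9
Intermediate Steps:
y(b, E) = 3 + E + b (y(b, E) = (E + b) + 3 = 3 + E + b)
d = 49 (d = (0 - 7)**2 = (-7)**2 = 49)
(x(y(6, 5))/d)*(-403) + 1422 = ((3 + 5 + 6)/49)*(-403) + 1422 = (14*(1/49))*(-403) + 1422 = (2/7)*(-403) + 1422 = -806/7 + 1422 = 9148/7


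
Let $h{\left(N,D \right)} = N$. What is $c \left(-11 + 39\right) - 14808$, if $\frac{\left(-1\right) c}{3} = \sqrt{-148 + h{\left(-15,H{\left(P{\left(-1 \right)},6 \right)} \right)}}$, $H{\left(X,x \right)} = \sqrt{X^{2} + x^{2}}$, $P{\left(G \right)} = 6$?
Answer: $-14808 - 84 i \sqrt{163} \approx -14808.0 - 1072.4 i$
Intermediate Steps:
$c = - 3 i \sqrt{163}$ ($c = - 3 \sqrt{-148 - 15} = - 3 \sqrt{-163} = - 3 i \sqrt{163} \approx - 38.301 i$)
$c \left(-11 + 39\right) - 14808 = - 3 i \sqrt{163} \left(-11 + 39\right) - 14808 = - 3 i \sqrt{163} \cdot 28 - 14808 = - 84 i \sqrt{163} - 14808 = -14808 - 84 i \sqrt{163}$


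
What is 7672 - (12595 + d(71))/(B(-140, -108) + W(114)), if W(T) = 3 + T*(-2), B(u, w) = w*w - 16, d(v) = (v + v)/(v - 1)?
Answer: 3066863064/399805 ≈ 7670.9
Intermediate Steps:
d(v) = 2*v/(-1 + v) (d(v) = (2*v)/(-1 + v) = 2*v/(-1 + v))
B(u, w) = -16 + w**2 (B(u, w) = w**2 - 16 = -16 + w**2)
W(T) = 3 - 2*T
7672 - (12595 + d(71))/(B(-140, -108) + W(114)) = 7672 - (12595 + 2*71/(-1 + 71))/((-16 + (-108)**2) + (3 - 2*114)) = 7672 - (12595 + 2*71/70)/((-16 + 11664) + (3 - 228)) = 7672 - (12595 + 2*71*(1/70))/(11648 - 225) = 7672 - (12595 + 71/35)/11423 = 7672 - 440896/(35*11423) = 7672 - 1*440896/399805 = 7672 - 440896/399805 = 3066863064/399805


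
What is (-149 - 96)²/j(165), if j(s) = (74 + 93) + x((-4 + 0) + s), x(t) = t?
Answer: 60025/328 ≈ 183.00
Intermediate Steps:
j(s) = 163 + s (j(s) = (74 + 93) + ((-4 + 0) + s) = 167 + (-4 + s) = 163 + s)
(-149 - 96)²/j(165) = (-149 - 96)²/(163 + 165) = (-245)²/328 = 60025*(1/328) = 60025/328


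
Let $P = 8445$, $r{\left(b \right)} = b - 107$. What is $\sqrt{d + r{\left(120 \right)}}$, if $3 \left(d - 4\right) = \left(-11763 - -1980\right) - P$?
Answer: $i \sqrt{6059} \approx 77.84 i$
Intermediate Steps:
$r{\left(b \right)} = -107 + b$ ($r{\left(b \right)} = b - 107 = -107 + b$)
$d = -6072$ ($d = 4 + \frac{\left(-11763 - -1980\right) - 8445}{3} = 4 + \frac{\left(-11763 + 1980\right) - 8445}{3} = 4 + \frac{-9783 - 8445}{3} = 4 + \frac{1}{3} \left(-18228\right) = 4 - 6076 = -6072$)
$\sqrt{d + r{\left(120 \right)}} = \sqrt{-6072 + \left(-107 + 120\right)} = \sqrt{-6072 + 13} = \sqrt{-6059} = i \sqrt{6059}$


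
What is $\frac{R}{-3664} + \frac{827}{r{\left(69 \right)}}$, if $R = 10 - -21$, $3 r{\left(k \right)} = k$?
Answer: $\frac{3029415}{84272} \approx 35.948$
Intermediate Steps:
$r{\left(k \right)} = \frac{k}{3}$
$R = 31$ ($R = 10 + 21 = 31$)
$\frac{R}{-3664} + \frac{827}{r{\left(69 \right)}} = \frac{31}{-3664} + \frac{827}{\frac{1}{3} \cdot 69} = 31 \left(- \frac{1}{3664}\right) + \frac{827}{23} = - \frac{31}{3664} + 827 \cdot \frac{1}{23} = - \frac{31}{3664} + \frac{827}{23} = \frac{3029415}{84272}$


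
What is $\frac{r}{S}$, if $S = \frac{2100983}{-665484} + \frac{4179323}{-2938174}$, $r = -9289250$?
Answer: $\frac{9081671426553489000}{4477163106187} \approx 2.0284 \cdot 10^{6}$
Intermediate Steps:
$S = - \frac{4477163106187}{977653893108}$ ($S = 2100983 \left(- \frac{1}{665484}\right) + 4179323 \left(- \frac{1}{2938174}\right) = - \frac{2100983}{665484} - \frac{4179323}{2938174} = - \frac{4477163106187}{977653893108} \approx -4.5795$)
$\frac{r}{S} = - \frac{9289250}{- \frac{4477163106187}{977653893108}} = \left(-9289250\right) \left(- \frac{977653893108}{4477163106187}\right) = \frac{9081671426553489000}{4477163106187}$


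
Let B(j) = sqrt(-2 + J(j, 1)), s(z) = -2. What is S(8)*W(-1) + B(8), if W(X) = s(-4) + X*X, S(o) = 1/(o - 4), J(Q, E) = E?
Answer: -1/4 + I ≈ -0.25 + 1.0*I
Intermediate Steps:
S(o) = 1/(-4 + o)
W(X) = -2 + X**2 (W(X) = -2 + X*X = -2 + X**2)
B(j) = I (B(j) = sqrt(-2 + 1) = sqrt(-1) = I)
S(8)*W(-1) + B(8) = (-2 + (-1)**2)/(-4 + 8) + I = (-2 + 1)/4 + I = (1/4)*(-1) + I = -1/4 + I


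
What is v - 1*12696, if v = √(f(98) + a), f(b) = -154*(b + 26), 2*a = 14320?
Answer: -12696 + 4*I*√746 ≈ -12696.0 + 109.25*I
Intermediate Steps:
a = 7160 (a = (½)*14320 = 7160)
f(b) = -4004 - 154*b (f(b) = -154*(26 + b) = -4004 - 154*b)
v = 4*I*√746 (v = √((-4004 - 154*98) + 7160) = √((-4004 - 15092) + 7160) = √(-19096 + 7160) = √(-11936) = 4*I*√746 ≈ 109.25*I)
v - 1*12696 = 4*I*√746 - 1*12696 = 4*I*√746 - 12696 = -12696 + 4*I*√746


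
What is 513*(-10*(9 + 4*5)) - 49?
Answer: -148819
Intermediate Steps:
513*(-10*(9 + 4*5)) - 49 = 513*(-10*(9 + 20)) - 49 = 513*(-10*29) - 49 = 513*(-290) - 49 = -148770 - 49 = -148819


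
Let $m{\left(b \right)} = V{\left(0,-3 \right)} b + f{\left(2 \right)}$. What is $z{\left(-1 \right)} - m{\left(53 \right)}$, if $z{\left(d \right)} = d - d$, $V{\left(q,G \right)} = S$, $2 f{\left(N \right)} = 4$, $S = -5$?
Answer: $263$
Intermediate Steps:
$f{\left(N \right)} = 2$ ($f{\left(N \right)} = \frac{1}{2} \cdot 4 = 2$)
$V{\left(q,G \right)} = -5$
$z{\left(d \right)} = 0$
$m{\left(b \right)} = 2 - 5 b$ ($m{\left(b \right)} = - 5 b + 2 = 2 - 5 b$)
$z{\left(-1 \right)} - m{\left(53 \right)} = 0 - \left(2 - 265\right) = 0 - -263 = 0 + 263 = 263$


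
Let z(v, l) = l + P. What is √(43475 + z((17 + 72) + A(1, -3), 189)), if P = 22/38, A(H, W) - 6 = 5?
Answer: √15762913/19 ≈ 208.96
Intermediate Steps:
A(H, W) = 11 (A(H, W) = 6 + 5 = 11)
P = 11/19 (P = 22*(1/38) = 11/19 ≈ 0.57895)
z(v, l) = 11/19 + l (z(v, l) = l + 11/19 = 11/19 + l)
√(43475 + z((17 + 72) + A(1, -3), 189)) = √(43475 + (11/19 + 189)) = √(43475 + 3602/19) = √(829627/19) = √15762913/19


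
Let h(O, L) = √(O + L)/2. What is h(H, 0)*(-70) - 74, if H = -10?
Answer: -74 - 35*I*√10 ≈ -74.0 - 110.68*I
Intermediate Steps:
h(O, L) = √(L + O)/2 (h(O, L) = √(L + O)*(½) = √(L + O)/2)
h(H, 0)*(-70) - 74 = (√(0 - 10)/2)*(-70) - 74 = (√(-10)/2)*(-70) - 74 = ((I*√10)/2)*(-70) - 74 = (I*√10/2)*(-70) - 74 = -35*I*√10 - 74 = -74 - 35*I*√10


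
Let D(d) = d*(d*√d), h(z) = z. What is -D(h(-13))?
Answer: -169*I*√13 ≈ -609.34*I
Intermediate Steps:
D(d) = d^(5/2) (D(d) = d*d^(3/2) = d^(5/2))
-D(h(-13)) = -(-13)^(5/2) = -169*I*√13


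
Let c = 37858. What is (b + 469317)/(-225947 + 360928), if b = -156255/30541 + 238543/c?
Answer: 49330511312309/14187990075238 ≈ 3.4769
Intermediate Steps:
b = 1369839973/1156221178 (b = -156255/30541 + 238543/37858 = 1369839973/1156221178 ≈ 1.1848)
(b + 469317)/(-225947 + 360928) = (1369839973/1156221178 + 469317)/(-225947 + 360928) = (542635624435399/1156221178)/134981 = (542635624435399/1156221178)*(1/134981) = 49330511312309/14187990075238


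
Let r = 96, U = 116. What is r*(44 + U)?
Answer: 15360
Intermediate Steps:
r*(44 + U) = 96*(44 + 116) = 96*160 = 15360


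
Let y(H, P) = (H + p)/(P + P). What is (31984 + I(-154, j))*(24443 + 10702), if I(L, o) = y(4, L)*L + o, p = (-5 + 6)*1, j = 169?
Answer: 2260210095/2 ≈ 1.1301e+9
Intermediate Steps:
p = 1 (p = 1*1 = 1)
y(H, P) = (1 + H)/(2*P) (y(H, P) = (H + 1)/(P + P) = (1 + H)/((2*P)) = (1 + H)*(1/(2*P)) = (1 + H)/(2*P))
I(L, o) = 5/2 + o (I(L, o) = ((1 + 4)/(2*L))*L + o = ((½)*5/L)*L + o = (5/(2*L))*L + o = 5/2 + o)
(31984 + I(-154, j))*(24443 + 10702) = (31984 + (5/2 + 169))*(24443 + 10702) = (31984 + 343/2)*35145 = (64311/2)*35145 = 2260210095/2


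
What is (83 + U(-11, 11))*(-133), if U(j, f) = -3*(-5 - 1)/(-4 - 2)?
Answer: -10640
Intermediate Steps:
U(j, f) = -3 (U(j, f) = -(-18)/(-6) = -(-18)*(-1)/6 = -3*1 = -3)
(83 + U(-11, 11))*(-133) = (83 - 3)*(-133) = 80*(-133) = -10640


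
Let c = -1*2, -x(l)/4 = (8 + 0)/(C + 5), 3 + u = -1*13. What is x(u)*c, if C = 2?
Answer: 64/7 ≈ 9.1429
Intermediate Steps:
u = -16 (u = -3 - 1*13 = -3 - 13 = -16)
x(l) = -32/7 (x(l) = -4*(8 + 0)/(2 + 5) = -32/7)
c = -2
x(u)*c = -32/7*(-2) = 64/7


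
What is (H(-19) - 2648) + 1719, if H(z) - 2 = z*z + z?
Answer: -585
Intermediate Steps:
H(z) = 2 + z + z**2 (H(z) = 2 + (z*z + z) = 2 + (z**2 + z) = 2 + (z + z**2) = 2 + z + z**2)
(H(-19) - 2648) + 1719 = ((2 - 19 + (-19)**2) - 2648) + 1719 = ((2 - 19 + 361) - 2648) + 1719 = (344 - 2648) + 1719 = -2304 + 1719 = -585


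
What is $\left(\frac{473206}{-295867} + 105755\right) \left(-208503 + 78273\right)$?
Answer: $- \frac{4074758835787170}{295867} \approx -1.3772 \cdot 10^{10}$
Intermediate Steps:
$\left(\frac{473206}{-295867} + 105755\right) \left(-208503 + 78273\right) = \left(473206 \left(- \frac{1}{295867}\right) + 105755\right) \left(-130230\right) = \left(- \frac{473206}{295867} + 105755\right) \left(-130230\right) = \frac{31288941379}{295867} \left(-130230\right) = - \frac{4074758835787170}{295867}$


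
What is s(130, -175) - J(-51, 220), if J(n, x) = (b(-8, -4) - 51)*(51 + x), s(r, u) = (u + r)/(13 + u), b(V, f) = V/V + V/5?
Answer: 1258549/90 ≈ 13984.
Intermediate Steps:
b(V, f) = 1 + V/5 (b(V, f) = 1 + V*(⅕) = 1 + V/5)
s(r, u) = (r + u)/(13 + u)
J(n, x) = -13158/5 - 258*x/5 (J(n, x) = ((1 + (⅕)*(-8)) - 51)*(51 + x) = ((1 - 8/5) - 51)*(51 + x) = (-⅗ - 51)*(51 + x) = -258*(51 + x)/5 = -13158/5 - 258*x/5)
s(130, -175) - J(-51, 220) = (130 - 175)/(13 - 175) - (-13158/5 - 258/5*220) = -45/(-162) - (-13158/5 - 11352) = -1/162*(-45) - 1*(-69918/5) = 5/18 + 69918/5 = 1258549/90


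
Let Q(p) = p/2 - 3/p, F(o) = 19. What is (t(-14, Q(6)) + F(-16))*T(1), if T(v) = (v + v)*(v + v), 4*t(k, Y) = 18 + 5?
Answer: 99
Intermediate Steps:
Q(p) = p/2 - 3/p (Q(p) = p*(½) - 3/p = p/2 - 3/p)
t(k, Y) = 23/4 (t(k, Y) = (18 + 5)/4 = (¼)*23 = 23/4)
T(v) = 4*v² (T(v) = (2*v)*(2*v) = 4*v²)
(t(-14, Q(6)) + F(-16))*T(1) = (23/4 + 19)*(4*1²) = 99*(4*1)/4 = (99/4)*4 = 99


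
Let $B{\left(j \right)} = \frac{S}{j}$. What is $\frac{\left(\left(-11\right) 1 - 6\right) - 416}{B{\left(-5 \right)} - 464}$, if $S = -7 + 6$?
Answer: $\frac{2165}{2319} \approx 0.93359$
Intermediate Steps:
$S = -1$
$B{\left(j \right)} = - \frac{1}{j}$
$\frac{\left(\left(-11\right) 1 - 6\right) - 416}{B{\left(-5 \right)} - 464} = \frac{\left(\left(-11\right) 1 - 6\right) - 416}{- \frac{1}{-5} - 464} = \frac{\left(-11 - 6\right) - 416}{\left(-1\right) \left(- \frac{1}{5}\right) - 464} = \frac{-17 - 416}{\frac{1}{5} - 464} = - \frac{433}{- \frac{2319}{5}} = \left(-433\right) \left(- \frac{5}{2319}\right) = \frac{2165}{2319}$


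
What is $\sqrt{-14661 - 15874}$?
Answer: $i \sqrt{30535} \approx 174.74 i$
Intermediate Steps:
$\sqrt{-14661 - 15874} = \sqrt{-30535} = i \sqrt{30535}$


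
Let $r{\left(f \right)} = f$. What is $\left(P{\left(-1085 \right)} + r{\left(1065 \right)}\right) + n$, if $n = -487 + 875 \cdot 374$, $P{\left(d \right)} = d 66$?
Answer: $256218$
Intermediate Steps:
$P{\left(d \right)} = 66 d$
$n = 326763$ ($n = -487 + 327250 = 326763$)
$\left(P{\left(-1085 \right)} + r{\left(1065 \right)}\right) + n = \left(66 \left(-1085\right) + 1065\right) + 326763 = \left(-71610 + 1065\right) + 326763 = -70545 + 326763 = 256218$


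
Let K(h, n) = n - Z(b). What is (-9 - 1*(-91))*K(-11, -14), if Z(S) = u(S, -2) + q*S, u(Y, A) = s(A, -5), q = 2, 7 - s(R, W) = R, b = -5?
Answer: -1066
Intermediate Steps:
s(R, W) = 7 - R
u(Y, A) = 7 - A
Z(S) = 9 + 2*S (Z(S) = (7 - 1*(-2)) + 2*S = (7 + 2) + 2*S = 9 + 2*S)
K(h, n) = 1 + n (K(h, n) = n - (9 + 2*(-5)) = n - (9 - 10) = n - 1*(-1) = n + 1 = 1 + n)
(-9 - 1*(-91))*K(-11, -14) = (-9 - 1*(-91))*(1 - 14) = (-9 + 91)*(-13) = 82*(-13) = -1066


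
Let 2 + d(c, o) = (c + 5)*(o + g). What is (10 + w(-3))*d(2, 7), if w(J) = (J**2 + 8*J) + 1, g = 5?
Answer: -328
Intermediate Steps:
w(J) = 1 + J**2 + 8*J
d(c, o) = -2 + (5 + c)*(5 + o) (d(c, o) = -2 + (c + 5)*(o + 5) = -2 + (5 + c)*(5 + o))
(10 + w(-3))*d(2, 7) = (10 + (1 + (-3)**2 + 8*(-3)))*(23 + 5*2 + 5*7 + 2*7) = (10 + (1 + 9 - 24))*(23 + 10 + 35 + 14) = (10 - 14)*82 = -4*82 = -328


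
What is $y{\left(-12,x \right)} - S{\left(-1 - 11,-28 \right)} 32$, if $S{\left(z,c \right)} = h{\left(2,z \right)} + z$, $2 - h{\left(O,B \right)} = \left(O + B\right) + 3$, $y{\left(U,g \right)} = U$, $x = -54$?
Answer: $84$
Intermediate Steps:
$h{\left(O,B \right)} = -1 - B - O$ ($h{\left(O,B \right)} = 2 - \left(\left(O + B\right) + 3\right) = 2 - \left(\left(B + O\right) + 3\right) = 2 - \left(3 + B + O\right) = -1 - B - O$)
$S{\left(z,c \right)} = -3$ ($S{\left(z,c \right)} = \left(-1 - z - 2\right) + z = \left(-3 - z\right) + z = -3$)
$y{\left(-12,x \right)} - S{\left(-1 - 11,-28 \right)} 32 = -12 - \left(-3\right) 32 = -12 - -96 = -12 + 96 = 84$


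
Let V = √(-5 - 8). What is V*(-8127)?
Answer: -8127*I*√13 ≈ -29302.0*I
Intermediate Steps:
V = I*√13 (V = √(-13) = I*√13 ≈ 3.6056*I)
V*(-8127) = (I*√13)*(-8127) = -8127*I*√13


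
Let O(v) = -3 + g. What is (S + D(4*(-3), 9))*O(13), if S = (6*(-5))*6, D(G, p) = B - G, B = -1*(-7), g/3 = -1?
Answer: 966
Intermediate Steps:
g = -3 (g = 3*(-1) = -3)
B = 7
O(v) = -6 (O(v) = -3 - 3 = -6)
D(G, p) = 7 - G
S = -180 (S = -30*6 = -180)
(S + D(4*(-3), 9))*O(13) = (-180 + (7 - 4*(-3)))*(-6) = (-180 + (7 - 1*(-12)))*(-6) = (-180 + (7 + 12))*(-6) = (-180 + 19)*(-6) = -161*(-6) = 966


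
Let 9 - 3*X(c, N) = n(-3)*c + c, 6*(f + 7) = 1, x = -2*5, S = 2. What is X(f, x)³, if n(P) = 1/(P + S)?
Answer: 27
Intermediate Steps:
n(P) = 1/(2 + P) (n(P) = 1/(P + 2) = 1/(2 + P))
x = -10
f = -41/6 (f = -7 + (⅙)*1 = -7 + ⅙ = -41/6 ≈ -6.8333)
X(c, N) = 3 (X(c, N) = 3 - (c/(2 - 3) + c)/3 = 3 - (c/(-1) + c)/3 = 3 - (-c + c)/3 = 3 - ⅓*0 = 3 + 0 = 3)
X(f, x)³ = 3³ = 27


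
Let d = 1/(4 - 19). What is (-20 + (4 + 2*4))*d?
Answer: 8/15 ≈ 0.53333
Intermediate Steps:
d = -1/15 (d = 1/(-15) = -1/15 ≈ -0.066667)
(-20 + (4 + 2*4))*d = (-20 + (4 + 2*4))*(-1/15) = (-20 + (4 + 8))*(-1/15) = (-20 + 12)*(-1/15) = -8*(-1/15) = 8/15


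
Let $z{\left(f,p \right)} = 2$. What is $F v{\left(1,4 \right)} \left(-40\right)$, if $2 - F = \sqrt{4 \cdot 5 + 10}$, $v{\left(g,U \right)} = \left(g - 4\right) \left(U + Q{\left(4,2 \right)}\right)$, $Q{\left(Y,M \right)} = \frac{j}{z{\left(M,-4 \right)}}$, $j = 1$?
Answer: $1080 - 540 \sqrt{30} \approx -1877.7$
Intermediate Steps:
$Q{\left(Y,M \right)} = \frac{1}{2}$ ($Q{\left(Y,M \right)} = 1 \cdot \frac{1}{2} = \frac{1}{2}$)
$v{\left(g,U \right)} = \left(\frac{1}{2} + U\right) \left(-4 + g\right)$ ($v{\left(g,U \right)} = \left(g - 4\right) \left(U + \frac{1}{2}\right) = \left(-4 + g\right) \left(\frac{1}{2} + U\right) = \left(\frac{1}{2} + U\right) \left(-4 + g\right)$)
$F = 2 - \sqrt{30}$ ($F = 2 - \sqrt{4 \cdot 5 + 10} = 2 - \sqrt{20 + 10} = 2 - \sqrt{30} \approx -3.4772$)
$F v{\left(1,4 \right)} \left(-40\right) = \left(2 - \sqrt{30}\right) \left(-2 + \frac{1}{2} \cdot 1 - 16 + 4 \cdot 1\right) \left(-40\right) = \left(2 - \sqrt{30}\right) \left(-2 + \frac{1}{2} - 16 + 4\right) \left(-40\right) = \left(2 - \sqrt{30}\right) \left(- \frac{27}{2}\right) \left(-40\right) = \left(-27 + \frac{27 \sqrt{30}}{2}\right) \left(-40\right) = 1080 - 540 \sqrt{30}$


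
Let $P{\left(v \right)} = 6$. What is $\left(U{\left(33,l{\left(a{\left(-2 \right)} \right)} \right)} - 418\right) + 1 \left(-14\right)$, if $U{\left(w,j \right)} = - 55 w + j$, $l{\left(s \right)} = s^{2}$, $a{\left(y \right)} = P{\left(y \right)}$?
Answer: $-2211$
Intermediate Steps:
$a{\left(y \right)} = 6$
$U{\left(w,j \right)} = j - 55 w$
$\left(U{\left(33,l{\left(a{\left(-2 \right)} \right)} \right)} - 418\right) + 1 \left(-14\right) = \left(\left(6^{2} - 1815\right) - 418\right) + 1 \left(-14\right) = \left(\left(36 - 1815\right) - 418\right) - 14 = \left(-1779 - 418\right) - 14 = -2197 - 14 = -2211$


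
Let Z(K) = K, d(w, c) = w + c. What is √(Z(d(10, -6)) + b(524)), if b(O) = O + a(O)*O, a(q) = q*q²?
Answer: 4*√4711998769 ≈ 2.7458e+5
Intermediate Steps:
d(w, c) = c + w
a(q) = q³
b(O) = O + O⁴ (b(O) = O + O³*O = O + O⁴)
√(Z(d(10, -6)) + b(524)) = √((-6 + 10) + (524 + 524⁴)) = √(4 + (524 + 75391979776)) = √(4 + 75391980300) = √75391980304 = 4*√4711998769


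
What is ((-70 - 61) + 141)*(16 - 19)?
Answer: -30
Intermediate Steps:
((-70 - 61) + 141)*(16 - 19) = (-131 + 141)*(-3) = 10*(-3) = -30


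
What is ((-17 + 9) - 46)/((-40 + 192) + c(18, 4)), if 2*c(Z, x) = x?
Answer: -27/77 ≈ -0.35065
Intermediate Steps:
c(Z, x) = x/2
((-17 + 9) - 46)/((-40 + 192) + c(18, 4)) = ((-17 + 9) - 46)/((-40 + 192) + (½)*4) = (-8 - 46)/(152 + 2) = -54/154 = -54*1/154 = -27/77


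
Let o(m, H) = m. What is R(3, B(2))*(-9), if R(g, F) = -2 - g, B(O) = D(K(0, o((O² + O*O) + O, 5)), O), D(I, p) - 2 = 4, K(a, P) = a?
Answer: 45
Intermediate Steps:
D(I, p) = 6 (D(I, p) = 2 + 4 = 6)
B(O) = 6
R(3, B(2))*(-9) = (-2 - 1*3)*(-9) = (-2 - 3)*(-9) = -5*(-9) = 45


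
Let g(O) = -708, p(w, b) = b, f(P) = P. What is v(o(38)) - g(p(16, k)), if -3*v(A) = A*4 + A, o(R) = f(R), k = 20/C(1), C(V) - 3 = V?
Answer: 1934/3 ≈ 644.67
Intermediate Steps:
C(V) = 3 + V
k = 5 (k = 20/(3 + 1) = 20/4 = 20*(¼) = 5)
o(R) = R
v(A) = -5*A/3 (v(A) = -(A*4 + A)/3 = -(4*A + A)/3 = -5*A/3)
v(o(38)) - g(p(16, k)) = -5/3*38 - 1*(-708) = -190/3 + 708 = 1934/3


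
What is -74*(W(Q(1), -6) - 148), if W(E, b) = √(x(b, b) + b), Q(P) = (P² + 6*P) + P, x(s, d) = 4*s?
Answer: 10952 - 74*I*√30 ≈ 10952.0 - 405.31*I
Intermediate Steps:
Q(P) = P² + 7*P
W(E, b) = √5*√b (W(E, b) = √(4*b + b) = √(5*b) = √5*√b)
-74*(W(Q(1), -6) - 148) = -74*(√5*√(-6) - 148) = -74*(√5*(I*√6) - 148) = -74*(I*√30 - 148) = -74*(-148 + I*√30) = 10952 - 74*I*√30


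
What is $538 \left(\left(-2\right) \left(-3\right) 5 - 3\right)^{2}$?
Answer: $392202$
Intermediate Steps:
$538 \left(\left(-2\right) \left(-3\right) 5 - 3\right)^{2} = 538 \left(6 \cdot 5 - 3\right)^{2} = 538 \left(30 - 3\right)^{2} = 538 \cdot 27^{2} = 538 \cdot 729 = 392202$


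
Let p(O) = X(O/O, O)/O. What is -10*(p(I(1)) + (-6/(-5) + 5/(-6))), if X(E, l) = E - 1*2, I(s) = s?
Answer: 19/3 ≈ 6.3333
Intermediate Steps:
X(E, l) = -2 + E (X(E, l) = E - 2 = -2 + E)
p(O) = -1/O (p(O) = (-2 + O/O)/O = (-2 + 1)/O = -1/O)
-10*(p(I(1)) + (-6/(-5) + 5/(-6))) = -10*(-1/1 + (-6/(-5) + 5/(-6))) = -10*(-1*1 + (-6*(-⅕) + 5*(-⅙))) = -10*(-1 + (6/5 - ⅚)) = -10*(-1 + 11/30) = -10*(-19/30) = 19/3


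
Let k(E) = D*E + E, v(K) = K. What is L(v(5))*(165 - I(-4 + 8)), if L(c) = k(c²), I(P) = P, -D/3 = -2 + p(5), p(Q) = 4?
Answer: -20125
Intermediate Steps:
D = -6 (D = -3*(-2 + 4) = -3*2 = -6)
k(E) = -5*E (k(E) = -6*E + E = -5*E)
L(c) = -5*c²
L(v(5))*(165 - I(-4 + 8)) = (-5*5²)*(165 - (-4 + 8)) = (-5*25)*(165 - 1*4) = -125*(165 - 4) = -125*161 = -20125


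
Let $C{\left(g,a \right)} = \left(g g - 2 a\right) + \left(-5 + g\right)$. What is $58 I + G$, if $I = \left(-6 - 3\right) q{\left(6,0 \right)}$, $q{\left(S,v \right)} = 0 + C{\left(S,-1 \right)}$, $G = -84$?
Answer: $-20442$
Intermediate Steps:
$C{\left(g,a \right)} = -5 + g + g^{2} - 2 a$ ($C{\left(g,a \right)} = \left(g^{2} - 2 a\right) + \left(-5 + g\right) = -5 + g + g^{2} - 2 a$)
$q{\left(S,v \right)} = -3 + S + S^{2}$ ($q{\left(S,v \right)} = 0 + \left(-5 + S + S^{2} - -2\right) = 0 + \left(-5 + S + S^{2} + 2\right) = 0 + \left(-3 + S + S^{2}\right) = -3 + S + S^{2}$)
$I = -351$ ($I = \left(-6 - 3\right) \left(-3 + 6 + 6^{2}\right) = - 9 \left(-3 + 6 + 36\right) = \left(-9\right) 39 = -351$)
$58 I + G = 58 \left(-351\right) - 84 = -20358 - 84 = -20442$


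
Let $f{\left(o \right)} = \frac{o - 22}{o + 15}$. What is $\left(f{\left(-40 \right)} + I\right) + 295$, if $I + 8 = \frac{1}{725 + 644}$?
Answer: $\frac{9907478}{34225} \approx 289.48$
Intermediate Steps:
$f{\left(o \right)} = \frac{-22 + o}{15 + o}$
$I = - \frac{10951}{1369}$ ($I = -8 + \frac{1}{725 + 644} = -8 + \frac{1}{1369} = - \frac{10951}{1369} \approx -7.9993$)
$\left(f{\left(-40 \right)} + I\right) + 295 = \left(\frac{-22 - 40}{15 - 40} - \frac{10951}{1369}\right) + 295 = \left(\frac{1}{-25} \left(-62\right) - \frac{10951}{1369}\right) + 295 = \left(\left(- \frac{1}{25}\right) \left(-62\right) - \frac{10951}{1369}\right) + 295 = \left(\frac{62}{25} - \frac{10951}{1369}\right) + 295 = - \frac{188897}{34225} + 295 = \frac{9907478}{34225}$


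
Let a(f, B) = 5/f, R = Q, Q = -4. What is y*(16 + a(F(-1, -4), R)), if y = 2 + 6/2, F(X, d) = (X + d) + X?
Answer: 455/6 ≈ 75.833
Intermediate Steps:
F(X, d) = d + 2*X
y = 5 (y = 2 + (½)*6 = 2 + 3 = 5)
R = -4
y*(16 + a(F(-1, -4), R)) = 5*(16 + 5/(-4 + 2*(-1))) = 5*(16 + 5/(-4 - 2)) = 5*(16 + 5/(-6)) = 5*(16 + 5*(-⅙)) = 5*(16 - ⅚) = 5*(91/6) = 455/6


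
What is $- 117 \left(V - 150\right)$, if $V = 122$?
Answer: $3276$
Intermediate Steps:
$- 117 \left(V - 150\right) = - 117 \left(122 - 150\right) = \left(-117\right) \left(-28\right) = 3276$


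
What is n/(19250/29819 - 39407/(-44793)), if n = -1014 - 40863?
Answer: -55934374670559/2037342583 ≈ -27455.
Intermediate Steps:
n = -41877
n/(19250/29819 - 39407/(-44793)) = -41877/(19250/29819 - 39407/(-44793)) = -41877/(19250*(1/29819) - 39407*(-1/44793)) = -41877/(19250/29819 + 39407/44793) = -41877/2037342583/1335682467 = -41877*1335682467/2037342583 = -55934374670559/2037342583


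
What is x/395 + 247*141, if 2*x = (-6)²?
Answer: 13756683/395 ≈ 34827.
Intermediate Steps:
x = 18 (x = (½)*(-6)² = (½)*36 = 18)
x/395 + 247*141 = 18/395 + 247*141 = 18*(1/395) + 34827 = 18/395 + 34827 = 13756683/395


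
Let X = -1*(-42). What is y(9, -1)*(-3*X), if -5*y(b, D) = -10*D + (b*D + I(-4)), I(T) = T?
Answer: -378/5 ≈ -75.600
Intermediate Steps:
X = 42
y(b, D) = 4/5 + 2*D - D*b/5 (y(b, D) = -(-10*D + (b*D - 4))/5 = -(-10*D + (D*b - 4))/5 = -(-10*D + (-4 + D*b))/5 = -(-4 - 10*D + D*b)/5 = 4/5 + 2*D - D*b/5)
y(9, -1)*(-3*X) = (4/5 + 2*(-1) - 1/5*(-1)*9)*(-3*42) = (4/5 - 2 + 9/5)*(-126) = (3/5)*(-126) = -378/5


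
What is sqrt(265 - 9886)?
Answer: 3*I*sqrt(1069) ≈ 98.087*I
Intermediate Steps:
sqrt(265 - 9886) = sqrt(-9621) = 3*I*sqrt(1069)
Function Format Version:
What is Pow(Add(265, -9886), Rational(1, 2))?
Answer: Mul(3, I, Pow(1069, Rational(1, 2))) ≈ Mul(98.087, I)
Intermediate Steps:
Pow(Add(265, -9886), Rational(1, 2)) = Pow(-9621, Rational(1, 2)) = Mul(3, I, Pow(1069, Rational(1, 2)))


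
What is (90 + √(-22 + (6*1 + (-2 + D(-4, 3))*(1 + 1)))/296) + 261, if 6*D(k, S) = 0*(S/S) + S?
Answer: 351 + I*√19/296 ≈ 351.0 + 0.014726*I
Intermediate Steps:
D(k, S) = S/6 (D(k, S) = (0*(S/S) + S)/6 = (0*1 + S)/6 = (0 + S)/6 = S/6)
(90 + √(-22 + (6*1 + (-2 + D(-4, 3))*(1 + 1)))/296) + 261 = (90 + √(-22 + (6*1 + (-2 + (⅙)*3)*(1 + 1)))/296) + 261 = (90 + √(-22 + (6 + (-2 + ½)*2))*(1/296)) + 261 = (90 + √(-22 + (6 - 3/2*2))*(1/296)) + 261 = (90 + √(-22 + (6 - 3))*(1/296)) + 261 = (90 + √(-22 + 3)*(1/296)) + 261 = (90 + √(-19)*(1/296)) + 261 = (90 + (I*√19)*(1/296)) + 261 = (90 + I*√19/296) + 261 = 351 + I*√19/296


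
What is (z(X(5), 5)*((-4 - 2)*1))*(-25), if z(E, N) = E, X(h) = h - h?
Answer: 0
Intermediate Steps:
X(h) = 0
(z(X(5), 5)*((-4 - 2)*1))*(-25) = (0*((-4 - 2)*1))*(-25) = (0*(-6*1))*(-25) = (0*(-6))*(-25) = 0*(-25) = 0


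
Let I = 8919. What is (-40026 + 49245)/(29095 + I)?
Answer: 9219/38014 ≈ 0.24252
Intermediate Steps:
(-40026 + 49245)/(29095 + I) = (-40026 + 49245)/(29095 + 8919) = 9219/38014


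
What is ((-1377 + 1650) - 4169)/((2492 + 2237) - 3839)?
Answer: -1948/445 ≈ -4.3775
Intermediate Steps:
((-1377 + 1650) - 4169)/((2492 + 2237) - 3839) = (273 - 4169)/(4729 - 3839) = -3896/890 = -3896*1/890 = -1948/445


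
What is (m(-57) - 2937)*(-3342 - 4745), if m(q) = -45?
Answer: 24115434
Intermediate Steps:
(m(-57) - 2937)*(-3342 - 4745) = (-45 - 2937)*(-3342 - 4745) = -2982*(-8087) = 24115434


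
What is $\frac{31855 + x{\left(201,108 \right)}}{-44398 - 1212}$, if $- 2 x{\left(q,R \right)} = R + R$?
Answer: $- \frac{31747}{45610} \approx -0.69605$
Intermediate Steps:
$x{\left(q,R \right)} = - R$ ($x{\left(q,R \right)} = - \frac{R + R}{2} = - \frac{2 R}{2} = - R$)
$\frac{31855 + x{\left(201,108 \right)}}{-44398 - 1212} = \frac{31855 - 108}{-44398 - 1212} = \frac{31855 - 108}{-45610} = 31747 \left(- \frac{1}{45610}\right) = - \frac{31747}{45610}$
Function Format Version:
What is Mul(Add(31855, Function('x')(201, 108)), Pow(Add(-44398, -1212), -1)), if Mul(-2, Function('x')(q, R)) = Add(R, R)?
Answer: Rational(-31747, 45610) ≈ -0.69605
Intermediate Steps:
Function('x')(q, R) = Mul(-1, R) (Function('x')(q, R) = Mul(Rational(-1, 2), Add(R, R)) = Mul(Rational(-1, 2), Mul(2, R)) = Mul(-1, R))
Mul(Add(31855, Function('x')(201, 108)), Pow(Add(-44398, -1212), -1)) = Mul(Add(31855, Mul(-1, 108)), Pow(Add(-44398, -1212), -1)) = Mul(Add(31855, -108), Pow(-45610, -1)) = Mul(31747, Rational(-1, 45610)) = Rational(-31747, 45610)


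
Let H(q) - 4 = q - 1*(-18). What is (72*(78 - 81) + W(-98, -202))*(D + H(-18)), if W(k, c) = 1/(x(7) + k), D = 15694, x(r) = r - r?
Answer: -166155481/49 ≈ -3.3909e+6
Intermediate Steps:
x(r) = 0
H(q) = 22 + q (H(q) = 4 + (q - 1*(-18)) = 4 + (q + 18) = 4 + (18 + q) = 22 + q)
W(k, c) = 1/k (W(k, c) = 1/(0 + k) = 1/k)
(72*(78 - 81) + W(-98, -202))*(D + H(-18)) = (72*(78 - 81) + 1/(-98))*(15694 + (22 - 18)) = (72*(-3) - 1/98)*(15694 + 4) = (-216 - 1/98)*15698 = -21169/98*15698 = -166155481/49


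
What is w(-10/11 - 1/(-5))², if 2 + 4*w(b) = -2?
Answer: 1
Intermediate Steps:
w(b) = -1 (w(b) = -½ + (¼)*(-2) = -½ - ½ = -1)
w(-10/11 - 1/(-5))² = (-1)² = 1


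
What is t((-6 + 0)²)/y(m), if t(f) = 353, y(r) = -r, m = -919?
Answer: 353/919 ≈ 0.38411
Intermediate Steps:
t((-6 + 0)²)/y(m) = 353/((-1*(-919))) = 353/919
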